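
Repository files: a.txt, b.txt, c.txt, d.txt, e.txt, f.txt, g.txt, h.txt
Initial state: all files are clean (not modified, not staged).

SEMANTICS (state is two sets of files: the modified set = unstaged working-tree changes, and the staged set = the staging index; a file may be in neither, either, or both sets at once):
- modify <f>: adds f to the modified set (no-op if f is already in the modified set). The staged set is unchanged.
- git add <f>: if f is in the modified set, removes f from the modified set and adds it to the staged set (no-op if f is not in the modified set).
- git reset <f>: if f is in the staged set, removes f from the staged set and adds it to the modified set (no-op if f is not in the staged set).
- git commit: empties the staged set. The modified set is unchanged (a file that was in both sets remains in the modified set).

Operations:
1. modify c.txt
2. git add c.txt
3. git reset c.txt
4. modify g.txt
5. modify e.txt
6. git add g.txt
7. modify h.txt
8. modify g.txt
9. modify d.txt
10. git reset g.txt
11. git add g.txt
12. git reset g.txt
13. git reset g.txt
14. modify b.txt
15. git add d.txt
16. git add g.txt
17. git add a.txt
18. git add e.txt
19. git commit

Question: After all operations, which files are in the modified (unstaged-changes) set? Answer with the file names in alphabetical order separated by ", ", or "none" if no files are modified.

Answer: b.txt, c.txt, h.txt

Derivation:
After op 1 (modify c.txt): modified={c.txt} staged={none}
After op 2 (git add c.txt): modified={none} staged={c.txt}
After op 3 (git reset c.txt): modified={c.txt} staged={none}
After op 4 (modify g.txt): modified={c.txt, g.txt} staged={none}
After op 5 (modify e.txt): modified={c.txt, e.txt, g.txt} staged={none}
After op 6 (git add g.txt): modified={c.txt, e.txt} staged={g.txt}
After op 7 (modify h.txt): modified={c.txt, e.txt, h.txt} staged={g.txt}
After op 8 (modify g.txt): modified={c.txt, e.txt, g.txt, h.txt} staged={g.txt}
After op 9 (modify d.txt): modified={c.txt, d.txt, e.txt, g.txt, h.txt} staged={g.txt}
After op 10 (git reset g.txt): modified={c.txt, d.txt, e.txt, g.txt, h.txt} staged={none}
After op 11 (git add g.txt): modified={c.txt, d.txt, e.txt, h.txt} staged={g.txt}
After op 12 (git reset g.txt): modified={c.txt, d.txt, e.txt, g.txt, h.txt} staged={none}
After op 13 (git reset g.txt): modified={c.txt, d.txt, e.txt, g.txt, h.txt} staged={none}
After op 14 (modify b.txt): modified={b.txt, c.txt, d.txt, e.txt, g.txt, h.txt} staged={none}
After op 15 (git add d.txt): modified={b.txt, c.txt, e.txt, g.txt, h.txt} staged={d.txt}
After op 16 (git add g.txt): modified={b.txt, c.txt, e.txt, h.txt} staged={d.txt, g.txt}
After op 17 (git add a.txt): modified={b.txt, c.txt, e.txt, h.txt} staged={d.txt, g.txt}
After op 18 (git add e.txt): modified={b.txt, c.txt, h.txt} staged={d.txt, e.txt, g.txt}
After op 19 (git commit): modified={b.txt, c.txt, h.txt} staged={none}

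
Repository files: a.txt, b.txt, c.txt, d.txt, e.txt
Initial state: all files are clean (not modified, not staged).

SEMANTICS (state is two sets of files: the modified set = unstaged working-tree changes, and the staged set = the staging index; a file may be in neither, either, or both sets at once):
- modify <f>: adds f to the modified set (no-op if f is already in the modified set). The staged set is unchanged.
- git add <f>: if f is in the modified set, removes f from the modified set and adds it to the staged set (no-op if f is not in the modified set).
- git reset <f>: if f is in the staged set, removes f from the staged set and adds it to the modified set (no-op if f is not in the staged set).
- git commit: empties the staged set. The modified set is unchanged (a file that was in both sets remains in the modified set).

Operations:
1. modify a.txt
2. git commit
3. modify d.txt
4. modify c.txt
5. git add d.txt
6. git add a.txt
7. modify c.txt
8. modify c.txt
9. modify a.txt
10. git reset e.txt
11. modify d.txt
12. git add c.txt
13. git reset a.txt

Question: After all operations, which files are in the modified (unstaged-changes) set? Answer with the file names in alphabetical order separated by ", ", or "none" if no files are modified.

After op 1 (modify a.txt): modified={a.txt} staged={none}
After op 2 (git commit): modified={a.txt} staged={none}
After op 3 (modify d.txt): modified={a.txt, d.txt} staged={none}
After op 4 (modify c.txt): modified={a.txt, c.txt, d.txt} staged={none}
After op 5 (git add d.txt): modified={a.txt, c.txt} staged={d.txt}
After op 6 (git add a.txt): modified={c.txt} staged={a.txt, d.txt}
After op 7 (modify c.txt): modified={c.txt} staged={a.txt, d.txt}
After op 8 (modify c.txt): modified={c.txt} staged={a.txt, d.txt}
After op 9 (modify a.txt): modified={a.txt, c.txt} staged={a.txt, d.txt}
After op 10 (git reset e.txt): modified={a.txt, c.txt} staged={a.txt, d.txt}
After op 11 (modify d.txt): modified={a.txt, c.txt, d.txt} staged={a.txt, d.txt}
After op 12 (git add c.txt): modified={a.txt, d.txt} staged={a.txt, c.txt, d.txt}
After op 13 (git reset a.txt): modified={a.txt, d.txt} staged={c.txt, d.txt}

Answer: a.txt, d.txt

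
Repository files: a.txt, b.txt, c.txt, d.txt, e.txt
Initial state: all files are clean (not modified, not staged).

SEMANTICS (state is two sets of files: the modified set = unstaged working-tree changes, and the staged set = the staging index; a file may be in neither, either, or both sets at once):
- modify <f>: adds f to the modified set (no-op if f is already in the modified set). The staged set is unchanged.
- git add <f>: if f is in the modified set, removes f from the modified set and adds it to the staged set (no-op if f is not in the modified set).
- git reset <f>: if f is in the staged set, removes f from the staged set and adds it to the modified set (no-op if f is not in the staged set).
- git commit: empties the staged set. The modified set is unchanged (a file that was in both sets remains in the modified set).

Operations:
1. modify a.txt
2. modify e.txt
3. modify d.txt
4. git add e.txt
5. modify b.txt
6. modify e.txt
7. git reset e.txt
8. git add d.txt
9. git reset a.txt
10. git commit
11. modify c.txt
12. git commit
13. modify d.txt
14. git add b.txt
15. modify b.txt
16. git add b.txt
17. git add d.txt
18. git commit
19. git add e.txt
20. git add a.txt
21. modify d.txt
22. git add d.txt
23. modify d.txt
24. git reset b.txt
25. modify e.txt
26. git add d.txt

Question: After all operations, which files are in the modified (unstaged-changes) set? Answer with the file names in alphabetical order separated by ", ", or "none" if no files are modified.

Answer: c.txt, e.txt

Derivation:
After op 1 (modify a.txt): modified={a.txt} staged={none}
After op 2 (modify e.txt): modified={a.txt, e.txt} staged={none}
After op 3 (modify d.txt): modified={a.txt, d.txt, e.txt} staged={none}
After op 4 (git add e.txt): modified={a.txt, d.txt} staged={e.txt}
After op 5 (modify b.txt): modified={a.txt, b.txt, d.txt} staged={e.txt}
After op 6 (modify e.txt): modified={a.txt, b.txt, d.txt, e.txt} staged={e.txt}
After op 7 (git reset e.txt): modified={a.txt, b.txt, d.txt, e.txt} staged={none}
After op 8 (git add d.txt): modified={a.txt, b.txt, e.txt} staged={d.txt}
After op 9 (git reset a.txt): modified={a.txt, b.txt, e.txt} staged={d.txt}
After op 10 (git commit): modified={a.txt, b.txt, e.txt} staged={none}
After op 11 (modify c.txt): modified={a.txt, b.txt, c.txt, e.txt} staged={none}
After op 12 (git commit): modified={a.txt, b.txt, c.txt, e.txt} staged={none}
After op 13 (modify d.txt): modified={a.txt, b.txt, c.txt, d.txt, e.txt} staged={none}
After op 14 (git add b.txt): modified={a.txt, c.txt, d.txt, e.txt} staged={b.txt}
After op 15 (modify b.txt): modified={a.txt, b.txt, c.txt, d.txt, e.txt} staged={b.txt}
After op 16 (git add b.txt): modified={a.txt, c.txt, d.txt, e.txt} staged={b.txt}
After op 17 (git add d.txt): modified={a.txt, c.txt, e.txt} staged={b.txt, d.txt}
After op 18 (git commit): modified={a.txt, c.txt, e.txt} staged={none}
After op 19 (git add e.txt): modified={a.txt, c.txt} staged={e.txt}
After op 20 (git add a.txt): modified={c.txt} staged={a.txt, e.txt}
After op 21 (modify d.txt): modified={c.txt, d.txt} staged={a.txt, e.txt}
After op 22 (git add d.txt): modified={c.txt} staged={a.txt, d.txt, e.txt}
After op 23 (modify d.txt): modified={c.txt, d.txt} staged={a.txt, d.txt, e.txt}
After op 24 (git reset b.txt): modified={c.txt, d.txt} staged={a.txt, d.txt, e.txt}
After op 25 (modify e.txt): modified={c.txt, d.txt, e.txt} staged={a.txt, d.txt, e.txt}
After op 26 (git add d.txt): modified={c.txt, e.txt} staged={a.txt, d.txt, e.txt}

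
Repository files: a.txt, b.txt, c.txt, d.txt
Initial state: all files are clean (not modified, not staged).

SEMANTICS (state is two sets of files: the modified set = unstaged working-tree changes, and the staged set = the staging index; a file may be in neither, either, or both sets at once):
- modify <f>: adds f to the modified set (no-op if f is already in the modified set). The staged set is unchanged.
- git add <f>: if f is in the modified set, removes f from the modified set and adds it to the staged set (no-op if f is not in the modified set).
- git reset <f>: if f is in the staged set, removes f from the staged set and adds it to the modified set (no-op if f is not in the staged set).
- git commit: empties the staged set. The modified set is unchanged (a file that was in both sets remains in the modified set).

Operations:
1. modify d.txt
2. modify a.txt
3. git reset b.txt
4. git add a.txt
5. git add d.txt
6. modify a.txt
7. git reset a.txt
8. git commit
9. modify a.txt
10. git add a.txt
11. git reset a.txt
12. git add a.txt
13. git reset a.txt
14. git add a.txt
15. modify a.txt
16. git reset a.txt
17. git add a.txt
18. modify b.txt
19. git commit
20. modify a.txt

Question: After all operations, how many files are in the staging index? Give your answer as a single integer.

Answer: 0

Derivation:
After op 1 (modify d.txt): modified={d.txt} staged={none}
After op 2 (modify a.txt): modified={a.txt, d.txt} staged={none}
After op 3 (git reset b.txt): modified={a.txt, d.txt} staged={none}
After op 4 (git add a.txt): modified={d.txt} staged={a.txt}
After op 5 (git add d.txt): modified={none} staged={a.txt, d.txt}
After op 6 (modify a.txt): modified={a.txt} staged={a.txt, d.txt}
After op 7 (git reset a.txt): modified={a.txt} staged={d.txt}
After op 8 (git commit): modified={a.txt} staged={none}
After op 9 (modify a.txt): modified={a.txt} staged={none}
After op 10 (git add a.txt): modified={none} staged={a.txt}
After op 11 (git reset a.txt): modified={a.txt} staged={none}
After op 12 (git add a.txt): modified={none} staged={a.txt}
After op 13 (git reset a.txt): modified={a.txt} staged={none}
After op 14 (git add a.txt): modified={none} staged={a.txt}
After op 15 (modify a.txt): modified={a.txt} staged={a.txt}
After op 16 (git reset a.txt): modified={a.txt} staged={none}
After op 17 (git add a.txt): modified={none} staged={a.txt}
After op 18 (modify b.txt): modified={b.txt} staged={a.txt}
After op 19 (git commit): modified={b.txt} staged={none}
After op 20 (modify a.txt): modified={a.txt, b.txt} staged={none}
Final staged set: {none} -> count=0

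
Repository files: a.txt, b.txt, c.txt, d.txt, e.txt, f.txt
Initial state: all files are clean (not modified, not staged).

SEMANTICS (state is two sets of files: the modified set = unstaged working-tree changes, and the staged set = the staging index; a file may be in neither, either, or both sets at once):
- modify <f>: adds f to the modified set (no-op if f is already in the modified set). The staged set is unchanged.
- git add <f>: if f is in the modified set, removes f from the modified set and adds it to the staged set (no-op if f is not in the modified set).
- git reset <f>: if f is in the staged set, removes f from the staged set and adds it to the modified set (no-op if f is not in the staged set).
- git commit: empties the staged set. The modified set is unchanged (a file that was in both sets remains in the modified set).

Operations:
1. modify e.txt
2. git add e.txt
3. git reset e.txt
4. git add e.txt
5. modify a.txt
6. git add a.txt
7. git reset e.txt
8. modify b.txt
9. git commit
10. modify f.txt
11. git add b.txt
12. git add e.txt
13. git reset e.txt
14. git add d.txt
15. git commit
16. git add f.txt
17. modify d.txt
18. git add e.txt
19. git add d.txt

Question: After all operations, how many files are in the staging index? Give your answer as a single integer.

After op 1 (modify e.txt): modified={e.txt} staged={none}
After op 2 (git add e.txt): modified={none} staged={e.txt}
After op 3 (git reset e.txt): modified={e.txt} staged={none}
After op 4 (git add e.txt): modified={none} staged={e.txt}
After op 5 (modify a.txt): modified={a.txt} staged={e.txt}
After op 6 (git add a.txt): modified={none} staged={a.txt, e.txt}
After op 7 (git reset e.txt): modified={e.txt} staged={a.txt}
After op 8 (modify b.txt): modified={b.txt, e.txt} staged={a.txt}
After op 9 (git commit): modified={b.txt, e.txt} staged={none}
After op 10 (modify f.txt): modified={b.txt, e.txt, f.txt} staged={none}
After op 11 (git add b.txt): modified={e.txt, f.txt} staged={b.txt}
After op 12 (git add e.txt): modified={f.txt} staged={b.txt, e.txt}
After op 13 (git reset e.txt): modified={e.txt, f.txt} staged={b.txt}
After op 14 (git add d.txt): modified={e.txt, f.txt} staged={b.txt}
After op 15 (git commit): modified={e.txt, f.txt} staged={none}
After op 16 (git add f.txt): modified={e.txt} staged={f.txt}
After op 17 (modify d.txt): modified={d.txt, e.txt} staged={f.txt}
After op 18 (git add e.txt): modified={d.txt} staged={e.txt, f.txt}
After op 19 (git add d.txt): modified={none} staged={d.txt, e.txt, f.txt}
Final staged set: {d.txt, e.txt, f.txt} -> count=3

Answer: 3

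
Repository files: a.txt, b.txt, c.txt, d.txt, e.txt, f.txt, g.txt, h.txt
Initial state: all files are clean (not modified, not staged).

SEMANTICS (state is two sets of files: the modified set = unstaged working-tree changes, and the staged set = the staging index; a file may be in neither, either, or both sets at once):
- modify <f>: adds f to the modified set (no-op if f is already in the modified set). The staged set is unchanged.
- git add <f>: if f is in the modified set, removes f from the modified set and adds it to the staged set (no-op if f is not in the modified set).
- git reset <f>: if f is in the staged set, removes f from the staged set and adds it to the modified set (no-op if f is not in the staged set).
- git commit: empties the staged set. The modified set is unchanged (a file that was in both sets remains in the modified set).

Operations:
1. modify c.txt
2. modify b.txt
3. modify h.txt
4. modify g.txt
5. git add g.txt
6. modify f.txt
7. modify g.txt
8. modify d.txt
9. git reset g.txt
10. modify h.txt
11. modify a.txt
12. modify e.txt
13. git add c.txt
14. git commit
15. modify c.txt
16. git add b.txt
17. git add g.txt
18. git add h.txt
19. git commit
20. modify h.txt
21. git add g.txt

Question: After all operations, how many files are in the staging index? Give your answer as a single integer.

Answer: 0

Derivation:
After op 1 (modify c.txt): modified={c.txt} staged={none}
After op 2 (modify b.txt): modified={b.txt, c.txt} staged={none}
After op 3 (modify h.txt): modified={b.txt, c.txt, h.txt} staged={none}
After op 4 (modify g.txt): modified={b.txt, c.txt, g.txt, h.txt} staged={none}
After op 5 (git add g.txt): modified={b.txt, c.txt, h.txt} staged={g.txt}
After op 6 (modify f.txt): modified={b.txt, c.txt, f.txt, h.txt} staged={g.txt}
After op 7 (modify g.txt): modified={b.txt, c.txt, f.txt, g.txt, h.txt} staged={g.txt}
After op 8 (modify d.txt): modified={b.txt, c.txt, d.txt, f.txt, g.txt, h.txt} staged={g.txt}
After op 9 (git reset g.txt): modified={b.txt, c.txt, d.txt, f.txt, g.txt, h.txt} staged={none}
After op 10 (modify h.txt): modified={b.txt, c.txt, d.txt, f.txt, g.txt, h.txt} staged={none}
After op 11 (modify a.txt): modified={a.txt, b.txt, c.txt, d.txt, f.txt, g.txt, h.txt} staged={none}
After op 12 (modify e.txt): modified={a.txt, b.txt, c.txt, d.txt, e.txt, f.txt, g.txt, h.txt} staged={none}
After op 13 (git add c.txt): modified={a.txt, b.txt, d.txt, e.txt, f.txt, g.txt, h.txt} staged={c.txt}
After op 14 (git commit): modified={a.txt, b.txt, d.txt, e.txt, f.txt, g.txt, h.txt} staged={none}
After op 15 (modify c.txt): modified={a.txt, b.txt, c.txt, d.txt, e.txt, f.txt, g.txt, h.txt} staged={none}
After op 16 (git add b.txt): modified={a.txt, c.txt, d.txt, e.txt, f.txt, g.txt, h.txt} staged={b.txt}
After op 17 (git add g.txt): modified={a.txt, c.txt, d.txt, e.txt, f.txt, h.txt} staged={b.txt, g.txt}
After op 18 (git add h.txt): modified={a.txt, c.txt, d.txt, e.txt, f.txt} staged={b.txt, g.txt, h.txt}
After op 19 (git commit): modified={a.txt, c.txt, d.txt, e.txt, f.txt} staged={none}
After op 20 (modify h.txt): modified={a.txt, c.txt, d.txt, e.txt, f.txt, h.txt} staged={none}
After op 21 (git add g.txt): modified={a.txt, c.txt, d.txt, e.txt, f.txt, h.txt} staged={none}
Final staged set: {none} -> count=0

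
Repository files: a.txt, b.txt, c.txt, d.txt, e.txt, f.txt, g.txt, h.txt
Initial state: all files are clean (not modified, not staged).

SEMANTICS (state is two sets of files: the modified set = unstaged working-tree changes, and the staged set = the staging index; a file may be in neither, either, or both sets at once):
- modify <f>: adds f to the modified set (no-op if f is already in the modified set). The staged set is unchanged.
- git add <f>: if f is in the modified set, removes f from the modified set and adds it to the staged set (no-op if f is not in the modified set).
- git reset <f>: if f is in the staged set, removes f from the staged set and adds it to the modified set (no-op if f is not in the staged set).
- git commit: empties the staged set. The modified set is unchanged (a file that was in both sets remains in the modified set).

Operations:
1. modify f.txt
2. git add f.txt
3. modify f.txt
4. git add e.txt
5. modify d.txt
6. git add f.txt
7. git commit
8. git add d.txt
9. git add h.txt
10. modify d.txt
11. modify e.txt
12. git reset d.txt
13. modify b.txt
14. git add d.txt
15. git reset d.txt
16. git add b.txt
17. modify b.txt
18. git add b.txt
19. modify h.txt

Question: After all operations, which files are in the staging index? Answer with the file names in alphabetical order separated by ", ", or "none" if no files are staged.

After op 1 (modify f.txt): modified={f.txt} staged={none}
After op 2 (git add f.txt): modified={none} staged={f.txt}
After op 3 (modify f.txt): modified={f.txt} staged={f.txt}
After op 4 (git add e.txt): modified={f.txt} staged={f.txt}
After op 5 (modify d.txt): modified={d.txt, f.txt} staged={f.txt}
After op 6 (git add f.txt): modified={d.txt} staged={f.txt}
After op 7 (git commit): modified={d.txt} staged={none}
After op 8 (git add d.txt): modified={none} staged={d.txt}
After op 9 (git add h.txt): modified={none} staged={d.txt}
After op 10 (modify d.txt): modified={d.txt} staged={d.txt}
After op 11 (modify e.txt): modified={d.txt, e.txt} staged={d.txt}
After op 12 (git reset d.txt): modified={d.txt, e.txt} staged={none}
After op 13 (modify b.txt): modified={b.txt, d.txt, e.txt} staged={none}
After op 14 (git add d.txt): modified={b.txt, e.txt} staged={d.txt}
After op 15 (git reset d.txt): modified={b.txt, d.txt, e.txt} staged={none}
After op 16 (git add b.txt): modified={d.txt, e.txt} staged={b.txt}
After op 17 (modify b.txt): modified={b.txt, d.txt, e.txt} staged={b.txt}
After op 18 (git add b.txt): modified={d.txt, e.txt} staged={b.txt}
After op 19 (modify h.txt): modified={d.txt, e.txt, h.txt} staged={b.txt}

Answer: b.txt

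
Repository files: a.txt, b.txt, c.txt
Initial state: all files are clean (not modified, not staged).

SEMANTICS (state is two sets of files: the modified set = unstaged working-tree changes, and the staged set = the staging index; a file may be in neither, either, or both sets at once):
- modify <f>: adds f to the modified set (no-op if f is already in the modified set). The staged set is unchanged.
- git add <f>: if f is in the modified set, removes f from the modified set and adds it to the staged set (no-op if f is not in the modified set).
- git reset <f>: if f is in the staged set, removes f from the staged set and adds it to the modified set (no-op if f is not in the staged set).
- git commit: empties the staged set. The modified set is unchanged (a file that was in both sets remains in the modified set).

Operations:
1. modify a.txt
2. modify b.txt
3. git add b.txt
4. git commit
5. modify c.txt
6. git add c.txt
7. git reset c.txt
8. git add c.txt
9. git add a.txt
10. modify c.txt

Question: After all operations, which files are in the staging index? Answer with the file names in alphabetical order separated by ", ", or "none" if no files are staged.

After op 1 (modify a.txt): modified={a.txt} staged={none}
After op 2 (modify b.txt): modified={a.txt, b.txt} staged={none}
After op 3 (git add b.txt): modified={a.txt} staged={b.txt}
After op 4 (git commit): modified={a.txt} staged={none}
After op 5 (modify c.txt): modified={a.txt, c.txt} staged={none}
After op 6 (git add c.txt): modified={a.txt} staged={c.txt}
After op 7 (git reset c.txt): modified={a.txt, c.txt} staged={none}
After op 8 (git add c.txt): modified={a.txt} staged={c.txt}
After op 9 (git add a.txt): modified={none} staged={a.txt, c.txt}
After op 10 (modify c.txt): modified={c.txt} staged={a.txt, c.txt}

Answer: a.txt, c.txt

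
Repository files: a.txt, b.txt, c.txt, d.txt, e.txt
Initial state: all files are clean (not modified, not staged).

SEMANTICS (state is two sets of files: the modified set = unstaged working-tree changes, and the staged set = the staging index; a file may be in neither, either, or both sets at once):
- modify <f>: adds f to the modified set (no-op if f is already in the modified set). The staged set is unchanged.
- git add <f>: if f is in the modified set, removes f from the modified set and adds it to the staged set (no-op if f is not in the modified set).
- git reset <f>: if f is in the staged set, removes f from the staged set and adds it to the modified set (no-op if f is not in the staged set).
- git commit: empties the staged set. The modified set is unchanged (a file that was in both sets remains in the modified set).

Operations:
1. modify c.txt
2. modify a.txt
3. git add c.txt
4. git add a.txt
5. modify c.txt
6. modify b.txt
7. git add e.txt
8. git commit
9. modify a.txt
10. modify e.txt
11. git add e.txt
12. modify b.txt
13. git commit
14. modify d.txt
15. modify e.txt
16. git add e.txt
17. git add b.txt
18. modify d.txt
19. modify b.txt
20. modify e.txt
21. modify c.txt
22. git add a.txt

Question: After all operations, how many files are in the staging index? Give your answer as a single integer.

Answer: 3

Derivation:
After op 1 (modify c.txt): modified={c.txt} staged={none}
After op 2 (modify a.txt): modified={a.txt, c.txt} staged={none}
After op 3 (git add c.txt): modified={a.txt} staged={c.txt}
After op 4 (git add a.txt): modified={none} staged={a.txt, c.txt}
After op 5 (modify c.txt): modified={c.txt} staged={a.txt, c.txt}
After op 6 (modify b.txt): modified={b.txt, c.txt} staged={a.txt, c.txt}
After op 7 (git add e.txt): modified={b.txt, c.txt} staged={a.txt, c.txt}
After op 8 (git commit): modified={b.txt, c.txt} staged={none}
After op 9 (modify a.txt): modified={a.txt, b.txt, c.txt} staged={none}
After op 10 (modify e.txt): modified={a.txt, b.txt, c.txt, e.txt} staged={none}
After op 11 (git add e.txt): modified={a.txt, b.txt, c.txt} staged={e.txt}
After op 12 (modify b.txt): modified={a.txt, b.txt, c.txt} staged={e.txt}
After op 13 (git commit): modified={a.txt, b.txt, c.txt} staged={none}
After op 14 (modify d.txt): modified={a.txt, b.txt, c.txt, d.txt} staged={none}
After op 15 (modify e.txt): modified={a.txt, b.txt, c.txt, d.txt, e.txt} staged={none}
After op 16 (git add e.txt): modified={a.txt, b.txt, c.txt, d.txt} staged={e.txt}
After op 17 (git add b.txt): modified={a.txt, c.txt, d.txt} staged={b.txt, e.txt}
After op 18 (modify d.txt): modified={a.txt, c.txt, d.txt} staged={b.txt, e.txt}
After op 19 (modify b.txt): modified={a.txt, b.txt, c.txt, d.txt} staged={b.txt, e.txt}
After op 20 (modify e.txt): modified={a.txt, b.txt, c.txt, d.txt, e.txt} staged={b.txt, e.txt}
After op 21 (modify c.txt): modified={a.txt, b.txt, c.txt, d.txt, e.txt} staged={b.txt, e.txt}
After op 22 (git add a.txt): modified={b.txt, c.txt, d.txt, e.txt} staged={a.txt, b.txt, e.txt}
Final staged set: {a.txt, b.txt, e.txt} -> count=3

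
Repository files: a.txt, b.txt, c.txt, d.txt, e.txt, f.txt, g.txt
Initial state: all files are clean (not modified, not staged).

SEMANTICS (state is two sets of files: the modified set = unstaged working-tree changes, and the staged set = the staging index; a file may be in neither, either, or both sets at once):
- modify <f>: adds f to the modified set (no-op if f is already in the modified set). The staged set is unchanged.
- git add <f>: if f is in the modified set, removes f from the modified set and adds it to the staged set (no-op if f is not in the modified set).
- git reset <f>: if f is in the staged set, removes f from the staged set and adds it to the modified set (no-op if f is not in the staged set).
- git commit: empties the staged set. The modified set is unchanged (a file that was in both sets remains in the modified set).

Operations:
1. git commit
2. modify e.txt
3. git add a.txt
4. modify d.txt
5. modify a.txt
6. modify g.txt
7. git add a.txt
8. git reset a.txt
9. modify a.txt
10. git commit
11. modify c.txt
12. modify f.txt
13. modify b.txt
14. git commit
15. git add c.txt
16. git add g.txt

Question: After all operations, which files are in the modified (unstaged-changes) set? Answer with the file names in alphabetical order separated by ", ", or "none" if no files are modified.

Answer: a.txt, b.txt, d.txt, e.txt, f.txt

Derivation:
After op 1 (git commit): modified={none} staged={none}
After op 2 (modify e.txt): modified={e.txt} staged={none}
After op 3 (git add a.txt): modified={e.txt} staged={none}
After op 4 (modify d.txt): modified={d.txt, e.txt} staged={none}
After op 5 (modify a.txt): modified={a.txt, d.txt, e.txt} staged={none}
After op 6 (modify g.txt): modified={a.txt, d.txt, e.txt, g.txt} staged={none}
After op 7 (git add a.txt): modified={d.txt, e.txt, g.txt} staged={a.txt}
After op 8 (git reset a.txt): modified={a.txt, d.txt, e.txt, g.txt} staged={none}
After op 9 (modify a.txt): modified={a.txt, d.txt, e.txt, g.txt} staged={none}
After op 10 (git commit): modified={a.txt, d.txt, e.txt, g.txt} staged={none}
After op 11 (modify c.txt): modified={a.txt, c.txt, d.txt, e.txt, g.txt} staged={none}
After op 12 (modify f.txt): modified={a.txt, c.txt, d.txt, e.txt, f.txt, g.txt} staged={none}
After op 13 (modify b.txt): modified={a.txt, b.txt, c.txt, d.txt, e.txt, f.txt, g.txt} staged={none}
After op 14 (git commit): modified={a.txt, b.txt, c.txt, d.txt, e.txt, f.txt, g.txt} staged={none}
After op 15 (git add c.txt): modified={a.txt, b.txt, d.txt, e.txt, f.txt, g.txt} staged={c.txt}
After op 16 (git add g.txt): modified={a.txt, b.txt, d.txt, e.txt, f.txt} staged={c.txt, g.txt}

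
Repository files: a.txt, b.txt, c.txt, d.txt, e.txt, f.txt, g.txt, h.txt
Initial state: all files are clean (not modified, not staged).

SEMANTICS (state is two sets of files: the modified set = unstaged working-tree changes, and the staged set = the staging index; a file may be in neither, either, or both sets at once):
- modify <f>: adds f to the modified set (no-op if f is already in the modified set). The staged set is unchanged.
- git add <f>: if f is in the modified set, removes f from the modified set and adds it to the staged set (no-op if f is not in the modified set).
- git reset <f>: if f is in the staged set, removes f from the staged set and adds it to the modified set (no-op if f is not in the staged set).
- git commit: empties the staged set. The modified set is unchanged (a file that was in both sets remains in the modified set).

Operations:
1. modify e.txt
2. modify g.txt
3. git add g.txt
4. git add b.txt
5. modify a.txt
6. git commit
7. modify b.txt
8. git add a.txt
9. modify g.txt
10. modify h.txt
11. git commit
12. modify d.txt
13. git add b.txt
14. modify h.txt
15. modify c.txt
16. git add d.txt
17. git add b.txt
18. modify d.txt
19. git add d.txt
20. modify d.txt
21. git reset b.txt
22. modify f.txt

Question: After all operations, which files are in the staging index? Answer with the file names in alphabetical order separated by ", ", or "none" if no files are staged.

Answer: d.txt

Derivation:
After op 1 (modify e.txt): modified={e.txt} staged={none}
After op 2 (modify g.txt): modified={e.txt, g.txt} staged={none}
After op 3 (git add g.txt): modified={e.txt} staged={g.txt}
After op 4 (git add b.txt): modified={e.txt} staged={g.txt}
After op 5 (modify a.txt): modified={a.txt, e.txt} staged={g.txt}
After op 6 (git commit): modified={a.txt, e.txt} staged={none}
After op 7 (modify b.txt): modified={a.txt, b.txt, e.txt} staged={none}
After op 8 (git add a.txt): modified={b.txt, e.txt} staged={a.txt}
After op 9 (modify g.txt): modified={b.txt, e.txt, g.txt} staged={a.txt}
After op 10 (modify h.txt): modified={b.txt, e.txt, g.txt, h.txt} staged={a.txt}
After op 11 (git commit): modified={b.txt, e.txt, g.txt, h.txt} staged={none}
After op 12 (modify d.txt): modified={b.txt, d.txt, e.txt, g.txt, h.txt} staged={none}
After op 13 (git add b.txt): modified={d.txt, e.txt, g.txt, h.txt} staged={b.txt}
After op 14 (modify h.txt): modified={d.txt, e.txt, g.txt, h.txt} staged={b.txt}
After op 15 (modify c.txt): modified={c.txt, d.txt, e.txt, g.txt, h.txt} staged={b.txt}
After op 16 (git add d.txt): modified={c.txt, e.txt, g.txt, h.txt} staged={b.txt, d.txt}
After op 17 (git add b.txt): modified={c.txt, e.txt, g.txt, h.txt} staged={b.txt, d.txt}
After op 18 (modify d.txt): modified={c.txt, d.txt, e.txt, g.txt, h.txt} staged={b.txt, d.txt}
After op 19 (git add d.txt): modified={c.txt, e.txt, g.txt, h.txt} staged={b.txt, d.txt}
After op 20 (modify d.txt): modified={c.txt, d.txt, e.txt, g.txt, h.txt} staged={b.txt, d.txt}
After op 21 (git reset b.txt): modified={b.txt, c.txt, d.txt, e.txt, g.txt, h.txt} staged={d.txt}
After op 22 (modify f.txt): modified={b.txt, c.txt, d.txt, e.txt, f.txt, g.txt, h.txt} staged={d.txt}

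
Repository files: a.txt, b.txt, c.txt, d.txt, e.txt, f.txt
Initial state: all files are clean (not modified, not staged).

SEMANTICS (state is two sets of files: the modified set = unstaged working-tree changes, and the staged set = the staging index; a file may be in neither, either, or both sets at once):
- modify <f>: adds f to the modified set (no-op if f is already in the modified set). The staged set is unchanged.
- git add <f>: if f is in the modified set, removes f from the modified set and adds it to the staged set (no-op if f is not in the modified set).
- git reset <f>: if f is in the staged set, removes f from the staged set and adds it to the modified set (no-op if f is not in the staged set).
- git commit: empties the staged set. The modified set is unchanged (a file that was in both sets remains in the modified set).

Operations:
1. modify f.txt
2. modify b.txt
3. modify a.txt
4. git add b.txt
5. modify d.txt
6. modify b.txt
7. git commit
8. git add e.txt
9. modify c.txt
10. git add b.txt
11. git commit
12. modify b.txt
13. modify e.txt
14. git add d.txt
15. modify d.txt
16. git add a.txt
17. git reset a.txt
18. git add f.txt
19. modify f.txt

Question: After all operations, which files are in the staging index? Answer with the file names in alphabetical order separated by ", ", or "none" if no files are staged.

Answer: d.txt, f.txt

Derivation:
After op 1 (modify f.txt): modified={f.txt} staged={none}
After op 2 (modify b.txt): modified={b.txt, f.txt} staged={none}
After op 3 (modify a.txt): modified={a.txt, b.txt, f.txt} staged={none}
After op 4 (git add b.txt): modified={a.txt, f.txt} staged={b.txt}
After op 5 (modify d.txt): modified={a.txt, d.txt, f.txt} staged={b.txt}
After op 6 (modify b.txt): modified={a.txt, b.txt, d.txt, f.txt} staged={b.txt}
After op 7 (git commit): modified={a.txt, b.txt, d.txt, f.txt} staged={none}
After op 8 (git add e.txt): modified={a.txt, b.txt, d.txt, f.txt} staged={none}
After op 9 (modify c.txt): modified={a.txt, b.txt, c.txt, d.txt, f.txt} staged={none}
After op 10 (git add b.txt): modified={a.txt, c.txt, d.txt, f.txt} staged={b.txt}
After op 11 (git commit): modified={a.txt, c.txt, d.txt, f.txt} staged={none}
After op 12 (modify b.txt): modified={a.txt, b.txt, c.txt, d.txt, f.txt} staged={none}
After op 13 (modify e.txt): modified={a.txt, b.txt, c.txt, d.txt, e.txt, f.txt} staged={none}
After op 14 (git add d.txt): modified={a.txt, b.txt, c.txt, e.txt, f.txt} staged={d.txt}
After op 15 (modify d.txt): modified={a.txt, b.txt, c.txt, d.txt, e.txt, f.txt} staged={d.txt}
After op 16 (git add a.txt): modified={b.txt, c.txt, d.txt, e.txt, f.txt} staged={a.txt, d.txt}
After op 17 (git reset a.txt): modified={a.txt, b.txt, c.txt, d.txt, e.txt, f.txt} staged={d.txt}
After op 18 (git add f.txt): modified={a.txt, b.txt, c.txt, d.txt, e.txt} staged={d.txt, f.txt}
After op 19 (modify f.txt): modified={a.txt, b.txt, c.txt, d.txt, e.txt, f.txt} staged={d.txt, f.txt}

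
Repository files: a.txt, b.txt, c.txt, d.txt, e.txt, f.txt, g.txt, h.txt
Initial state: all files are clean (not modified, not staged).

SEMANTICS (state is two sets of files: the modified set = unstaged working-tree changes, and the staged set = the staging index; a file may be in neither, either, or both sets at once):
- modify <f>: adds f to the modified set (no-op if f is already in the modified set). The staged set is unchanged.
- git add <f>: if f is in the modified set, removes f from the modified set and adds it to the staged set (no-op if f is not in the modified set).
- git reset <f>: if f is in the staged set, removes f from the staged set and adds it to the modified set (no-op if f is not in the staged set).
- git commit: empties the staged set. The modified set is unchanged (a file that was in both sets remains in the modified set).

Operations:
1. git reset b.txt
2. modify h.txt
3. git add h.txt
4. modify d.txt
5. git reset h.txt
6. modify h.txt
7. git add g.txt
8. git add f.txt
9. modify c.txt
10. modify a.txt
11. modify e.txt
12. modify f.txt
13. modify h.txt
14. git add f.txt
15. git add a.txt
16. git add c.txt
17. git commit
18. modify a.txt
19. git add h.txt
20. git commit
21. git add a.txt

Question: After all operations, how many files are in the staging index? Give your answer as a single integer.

After op 1 (git reset b.txt): modified={none} staged={none}
After op 2 (modify h.txt): modified={h.txt} staged={none}
After op 3 (git add h.txt): modified={none} staged={h.txt}
After op 4 (modify d.txt): modified={d.txt} staged={h.txt}
After op 5 (git reset h.txt): modified={d.txt, h.txt} staged={none}
After op 6 (modify h.txt): modified={d.txt, h.txt} staged={none}
After op 7 (git add g.txt): modified={d.txt, h.txt} staged={none}
After op 8 (git add f.txt): modified={d.txt, h.txt} staged={none}
After op 9 (modify c.txt): modified={c.txt, d.txt, h.txt} staged={none}
After op 10 (modify a.txt): modified={a.txt, c.txt, d.txt, h.txt} staged={none}
After op 11 (modify e.txt): modified={a.txt, c.txt, d.txt, e.txt, h.txt} staged={none}
After op 12 (modify f.txt): modified={a.txt, c.txt, d.txt, e.txt, f.txt, h.txt} staged={none}
After op 13 (modify h.txt): modified={a.txt, c.txt, d.txt, e.txt, f.txt, h.txt} staged={none}
After op 14 (git add f.txt): modified={a.txt, c.txt, d.txt, e.txt, h.txt} staged={f.txt}
After op 15 (git add a.txt): modified={c.txt, d.txt, e.txt, h.txt} staged={a.txt, f.txt}
After op 16 (git add c.txt): modified={d.txt, e.txt, h.txt} staged={a.txt, c.txt, f.txt}
After op 17 (git commit): modified={d.txt, e.txt, h.txt} staged={none}
After op 18 (modify a.txt): modified={a.txt, d.txt, e.txt, h.txt} staged={none}
After op 19 (git add h.txt): modified={a.txt, d.txt, e.txt} staged={h.txt}
After op 20 (git commit): modified={a.txt, d.txt, e.txt} staged={none}
After op 21 (git add a.txt): modified={d.txt, e.txt} staged={a.txt}
Final staged set: {a.txt} -> count=1

Answer: 1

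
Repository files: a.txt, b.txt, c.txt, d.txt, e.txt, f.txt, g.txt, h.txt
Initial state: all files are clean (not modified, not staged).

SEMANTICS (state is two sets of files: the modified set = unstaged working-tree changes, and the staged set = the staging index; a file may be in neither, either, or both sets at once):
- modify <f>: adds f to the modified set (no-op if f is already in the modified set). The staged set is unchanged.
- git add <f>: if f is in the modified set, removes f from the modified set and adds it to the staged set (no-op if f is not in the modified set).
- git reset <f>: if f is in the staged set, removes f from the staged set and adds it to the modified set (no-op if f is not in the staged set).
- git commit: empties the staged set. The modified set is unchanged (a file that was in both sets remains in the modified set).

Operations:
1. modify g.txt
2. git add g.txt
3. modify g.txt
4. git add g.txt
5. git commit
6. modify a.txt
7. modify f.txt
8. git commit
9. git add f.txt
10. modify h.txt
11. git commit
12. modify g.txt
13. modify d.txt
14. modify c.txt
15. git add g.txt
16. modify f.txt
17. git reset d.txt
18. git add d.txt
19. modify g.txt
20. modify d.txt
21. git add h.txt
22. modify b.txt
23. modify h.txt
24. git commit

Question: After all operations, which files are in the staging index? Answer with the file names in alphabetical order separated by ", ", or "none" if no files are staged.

Answer: none

Derivation:
After op 1 (modify g.txt): modified={g.txt} staged={none}
After op 2 (git add g.txt): modified={none} staged={g.txt}
After op 3 (modify g.txt): modified={g.txt} staged={g.txt}
After op 4 (git add g.txt): modified={none} staged={g.txt}
After op 5 (git commit): modified={none} staged={none}
After op 6 (modify a.txt): modified={a.txt} staged={none}
After op 7 (modify f.txt): modified={a.txt, f.txt} staged={none}
After op 8 (git commit): modified={a.txt, f.txt} staged={none}
After op 9 (git add f.txt): modified={a.txt} staged={f.txt}
After op 10 (modify h.txt): modified={a.txt, h.txt} staged={f.txt}
After op 11 (git commit): modified={a.txt, h.txt} staged={none}
After op 12 (modify g.txt): modified={a.txt, g.txt, h.txt} staged={none}
After op 13 (modify d.txt): modified={a.txt, d.txt, g.txt, h.txt} staged={none}
After op 14 (modify c.txt): modified={a.txt, c.txt, d.txt, g.txt, h.txt} staged={none}
After op 15 (git add g.txt): modified={a.txt, c.txt, d.txt, h.txt} staged={g.txt}
After op 16 (modify f.txt): modified={a.txt, c.txt, d.txt, f.txt, h.txt} staged={g.txt}
After op 17 (git reset d.txt): modified={a.txt, c.txt, d.txt, f.txt, h.txt} staged={g.txt}
After op 18 (git add d.txt): modified={a.txt, c.txt, f.txt, h.txt} staged={d.txt, g.txt}
After op 19 (modify g.txt): modified={a.txt, c.txt, f.txt, g.txt, h.txt} staged={d.txt, g.txt}
After op 20 (modify d.txt): modified={a.txt, c.txt, d.txt, f.txt, g.txt, h.txt} staged={d.txt, g.txt}
After op 21 (git add h.txt): modified={a.txt, c.txt, d.txt, f.txt, g.txt} staged={d.txt, g.txt, h.txt}
After op 22 (modify b.txt): modified={a.txt, b.txt, c.txt, d.txt, f.txt, g.txt} staged={d.txt, g.txt, h.txt}
After op 23 (modify h.txt): modified={a.txt, b.txt, c.txt, d.txt, f.txt, g.txt, h.txt} staged={d.txt, g.txt, h.txt}
After op 24 (git commit): modified={a.txt, b.txt, c.txt, d.txt, f.txt, g.txt, h.txt} staged={none}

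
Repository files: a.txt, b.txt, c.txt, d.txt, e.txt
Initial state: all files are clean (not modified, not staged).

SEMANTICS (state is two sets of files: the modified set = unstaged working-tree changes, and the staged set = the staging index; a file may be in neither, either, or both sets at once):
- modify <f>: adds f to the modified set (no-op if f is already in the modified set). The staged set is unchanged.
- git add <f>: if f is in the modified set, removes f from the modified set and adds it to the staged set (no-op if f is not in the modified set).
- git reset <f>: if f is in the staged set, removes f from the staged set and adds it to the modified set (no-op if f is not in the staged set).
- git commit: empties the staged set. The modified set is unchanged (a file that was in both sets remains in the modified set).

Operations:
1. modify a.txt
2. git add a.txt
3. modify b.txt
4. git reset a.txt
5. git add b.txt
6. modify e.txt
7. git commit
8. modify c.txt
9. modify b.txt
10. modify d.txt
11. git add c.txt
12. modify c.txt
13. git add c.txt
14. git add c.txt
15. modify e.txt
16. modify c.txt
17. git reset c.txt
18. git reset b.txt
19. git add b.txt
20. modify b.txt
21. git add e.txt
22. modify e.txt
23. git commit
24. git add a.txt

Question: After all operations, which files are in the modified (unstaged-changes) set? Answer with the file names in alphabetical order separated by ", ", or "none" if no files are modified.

After op 1 (modify a.txt): modified={a.txt} staged={none}
After op 2 (git add a.txt): modified={none} staged={a.txt}
After op 3 (modify b.txt): modified={b.txt} staged={a.txt}
After op 4 (git reset a.txt): modified={a.txt, b.txt} staged={none}
After op 5 (git add b.txt): modified={a.txt} staged={b.txt}
After op 6 (modify e.txt): modified={a.txt, e.txt} staged={b.txt}
After op 7 (git commit): modified={a.txt, e.txt} staged={none}
After op 8 (modify c.txt): modified={a.txt, c.txt, e.txt} staged={none}
After op 9 (modify b.txt): modified={a.txt, b.txt, c.txt, e.txt} staged={none}
After op 10 (modify d.txt): modified={a.txt, b.txt, c.txt, d.txt, e.txt} staged={none}
After op 11 (git add c.txt): modified={a.txt, b.txt, d.txt, e.txt} staged={c.txt}
After op 12 (modify c.txt): modified={a.txt, b.txt, c.txt, d.txt, e.txt} staged={c.txt}
After op 13 (git add c.txt): modified={a.txt, b.txt, d.txt, e.txt} staged={c.txt}
After op 14 (git add c.txt): modified={a.txt, b.txt, d.txt, e.txt} staged={c.txt}
After op 15 (modify e.txt): modified={a.txt, b.txt, d.txt, e.txt} staged={c.txt}
After op 16 (modify c.txt): modified={a.txt, b.txt, c.txt, d.txt, e.txt} staged={c.txt}
After op 17 (git reset c.txt): modified={a.txt, b.txt, c.txt, d.txt, e.txt} staged={none}
After op 18 (git reset b.txt): modified={a.txt, b.txt, c.txt, d.txt, e.txt} staged={none}
After op 19 (git add b.txt): modified={a.txt, c.txt, d.txt, e.txt} staged={b.txt}
After op 20 (modify b.txt): modified={a.txt, b.txt, c.txt, d.txt, e.txt} staged={b.txt}
After op 21 (git add e.txt): modified={a.txt, b.txt, c.txt, d.txt} staged={b.txt, e.txt}
After op 22 (modify e.txt): modified={a.txt, b.txt, c.txt, d.txt, e.txt} staged={b.txt, e.txt}
After op 23 (git commit): modified={a.txt, b.txt, c.txt, d.txt, e.txt} staged={none}
After op 24 (git add a.txt): modified={b.txt, c.txt, d.txt, e.txt} staged={a.txt}

Answer: b.txt, c.txt, d.txt, e.txt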